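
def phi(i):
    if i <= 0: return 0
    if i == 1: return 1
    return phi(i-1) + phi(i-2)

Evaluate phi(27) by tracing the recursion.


Computing phi(27) bottom-up:
phi(0) = 0
phi(1) = 1
phi(2) = phi(1) + phi(0) = 1 + 0 = 1
phi(3) = phi(2) + phi(1) = 1 + 1 = 2
phi(4) = phi(3) + phi(2) = 2 + 1 = 3
phi(5) = phi(4) + phi(3) = 3 + 2 = 5
phi(6) = phi(5) + phi(4) = 5 + 3 = 8
phi(7) = phi(6) + phi(5) = 8 + 5 = 13
phi(8) = phi(7) + phi(6) = 13 + 8 = 21
phi(9) = phi(8) + phi(7) = 21 + 13 = 34
phi(10) = phi(9) + phi(8) = 34 + 21 = 55
phi(11) = phi(10) + phi(9) = 55 + 34 = 89
phi(12) = phi(11) + phi(10) = 89 + 55 = 144
phi(13) = phi(12) + phi(11) = 144 + 89 = 233
phi(14) = phi(13) + phi(12) = 233 + 144 = 377
phi(15) = phi(14) + phi(13) = 377 + 233 = 610
phi(16) = phi(15) + phi(14) = 610 + 377 = 987
phi(17) = phi(16) + phi(15) = 987 + 610 = 1597
phi(18) = phi(17) + phi(16) = 1597 + 987 = 2584
phi(19) = phi(18) + phi(17) = 2584 + 1597 = 4181
phi(20) = phi(19) + phi(18) = 4181 + 2584 = 6765
phi(21) = phi(20) + phi(19) = 6765 + 4181 = 10946
phi(22) = phi(21) + phi(20) = 10946 + 6765 = 17711
phi(23) = phi(22) + phi(21) = 17711 + 10946 = 28657
phi(24) = phi(23) + phi(22) = 28657 + 17711 = 46368
phi(25) = phi(24) + phi(23) = 46368 + 28657 = 75025
phi(26) = phi(25) + phi(24) = 75025 + 46368 = 121393
phi(27) = phi(26) + phi(25) = 121393 + 75025 = 196418

196418


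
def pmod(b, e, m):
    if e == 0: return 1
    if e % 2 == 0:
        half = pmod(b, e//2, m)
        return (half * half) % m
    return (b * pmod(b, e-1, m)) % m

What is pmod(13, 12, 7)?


pmod(13, 12, 7): e is even, compute pmod(13, 6, 7)
  pmod(13, 6, 7): e is even, compute pmod(13, 3, 7)
    pmod(13, 3, 7): e is odd, compute pmod(13, 2, 7)
      pmod(13, 2, 7): e is even, compute pmod(13, 1, 7)
        pmod(13, 1, 7): e is odd, compute pmod(13, 0, 7)
          pmod(13, 0, 7) = 1
        (13 * 1) % 7 = 6
      half=6, (6*6) % 7 = 1
    (13 * 1) % 7 = 6
  half=6, (6*6) % 7 = 1
half=1, (1*1) % 7 = 1

1


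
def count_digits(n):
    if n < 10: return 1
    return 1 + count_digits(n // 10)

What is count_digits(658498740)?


count_digits(658498740) = 1 + count_digits(65849874)
count_digits(65849874) = 1 + count_digits(6584987)
count_digits(6584987) = 1 + count_digits(658498)
count_digits(658498) = 1 + count_digits(65849)
count_digits(65849) = 1 + count_digits(6584)
count_digits(6584) = 1 + count_digits(658)
count_digits(658) = 1 + count_digits(65)
count_digits(65) = 1 + count_digits(6)
count_digits(6) = 1  (base case: 6 < 10)
Unwinding: 1 + 1 + 1 + 1 + 1 + 1 + 1 + 1 + 1 = 9

9


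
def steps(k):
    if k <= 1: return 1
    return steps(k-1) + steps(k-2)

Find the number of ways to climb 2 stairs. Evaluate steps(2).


Building up from base cases:
steps(0) = 1
steps(1) = 1
steps(2) = steps(1) + steps(0) = 1 + 1 = 2

2


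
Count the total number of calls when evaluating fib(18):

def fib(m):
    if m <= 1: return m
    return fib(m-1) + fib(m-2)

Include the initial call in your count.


Let C(n) = total calls for fib(n)
C(0) = 1, C(1) = 1
C(2) = 1 + C(1) + C(0) = 1 + 1 + 1 = 3
C(3) = 1 + C(2) + C(1) = 1 + 3 + 1 = 5
C(4) = 1 + C(3) + C(2) = 1 + 5 + 3 = 9
C(5) = 1 + C(4) + C(3) = 1 + 9 + 5 = 15
C(6) = 1 + C(5) + C(4) = 1 + 15 + 9 = 25
C(7) = 1 + C(6) + C(5) = 1 + 25 + 15 = 41
C(8) = 1 + C(7) + C(6) = 1 + 41 + 25 = 67
C(9) = 1 + C(8) + C(7) = 1 + 67 + 41 = 109
C(10) = 1 + C(9) + C(8) = 1 + 109 + 67 = 177
C(11) = 1 + C(10) + C(9) = 1 + 177 + 109 = 287
C(12) = 1 + C(11) + C(10) = 1 + 287 + 177 = 465
C(13) = 1 + C(12) + C(11) = 1 + 465 + 287 = 753
C(14) = 1 + C(13) + C(12) = 1 + 753 + 465 = 1219
C(15) = 1 + C(14) + C(13) = 1 + 1219 + 753 = 1973
C(16) = 1 + C(15) + C(14) = 1 + 1973 + 1219 = 3193
C(17) = 1 + C(16) + C(15) = 1 + 3193 + 1973 = 5167
C(18) = 1 + C(17) + C(16) = 1 + 5167 + 3193 = 8361

8361


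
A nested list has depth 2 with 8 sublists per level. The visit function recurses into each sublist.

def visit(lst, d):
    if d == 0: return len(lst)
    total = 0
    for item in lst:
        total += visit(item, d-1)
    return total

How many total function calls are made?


At depth 0 (root): 1 call
At depth 1: each of 1 parents calls visit on 8 children = 8 calls
At depth 2: each of 8 parents calls visit on 8 children = 64 calls
Total: 1 + 8 + 64 = 73

73


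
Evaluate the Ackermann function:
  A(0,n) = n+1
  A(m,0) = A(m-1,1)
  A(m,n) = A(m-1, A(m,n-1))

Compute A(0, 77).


A(0, 77) = 78
Result: A(0, 77) = 78

78


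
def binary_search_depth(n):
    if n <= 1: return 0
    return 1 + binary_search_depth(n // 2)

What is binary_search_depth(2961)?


2961 / 2 = 1480
1480 / 2 = 740
740 / 2 = 370
370 / 2 = 185
185 / 2 = 92
92 / 2 = 46
46 / 2 = 23
23 / 2 = 11
11 / 2 = 5
5 / 2 = 2
2 / 2 = 1
Reached 1 after 11 halvings

11


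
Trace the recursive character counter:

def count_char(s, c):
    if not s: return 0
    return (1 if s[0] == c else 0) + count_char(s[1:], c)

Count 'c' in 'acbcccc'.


s[0]='a' != 'c' -> 0
s[0]='c' == 'c' -> 1
s[0]='b' != 'c' -> 0
s[0]='c' == 'c' -> 1
s[0]='c' == 'c' -> 1
s[0]='c' == 'c' -> 1
s[0]='c' == 'c' -> 1
Sum: 0 + 1 + 0 + 1 + 1 + 1 + 1 = 5

5


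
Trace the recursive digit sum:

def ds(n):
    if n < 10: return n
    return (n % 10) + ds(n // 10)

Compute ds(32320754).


ds(32320754) = 4 + ds(3232075)
ds(3232075) = 5 + ds(323207)
ds(323207) = 7 + ds(32320)
ds(32320) = 0 + ds(3232)
ds(3232) = 2 + ds(323)
ds(323) = 3 + ds(32)
ds(32) = 2 + ds(3)
ds(3) = 3  (base case)
Total: 4 + 5 + 7 + 0 + 2 + 3 + 2 + 3 = 26

26


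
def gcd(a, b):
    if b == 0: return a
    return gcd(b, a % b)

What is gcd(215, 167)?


gcd(215, 167) = gcd(167, 48)
gcd(167, 48) = gcd(48, 23)
gcd(48, 23) = gcd(23, 2)
gcd(23, 2) = gcd(2, 1)
gcd(2, 1) = gcd(1, 0)
gcd(1, 0) = 1  (base case)

1


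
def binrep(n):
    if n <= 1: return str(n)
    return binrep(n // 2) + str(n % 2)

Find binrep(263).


binrep(263) = binrep(131) + '1'
binrep(131) = binrep(65) + '1'
binrep(65) = binrep(32) + '1'
binrep(32) = binrep(16) + '0'
binrep(16) = binrep(8) + '0'
binrep(8) = binrep(4) + '0'
binrep(4) = binrep(2) + '0'
binrep(2) = binrep(1) + '0'
binrep(1) = '1'  (base case)
Concatenating: '1' + '0' + '0' + '0' + '0' + '0' + '1' + '1' + '1' = '100000111'

100000111


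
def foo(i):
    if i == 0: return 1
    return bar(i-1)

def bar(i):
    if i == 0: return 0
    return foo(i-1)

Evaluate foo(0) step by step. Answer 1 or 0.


foo(0) = 1  (base case)
Result: 1

1


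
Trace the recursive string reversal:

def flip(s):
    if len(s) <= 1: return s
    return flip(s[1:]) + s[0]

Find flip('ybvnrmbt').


flip('ybvnrmbt') = flip('bvnrmbt') + 'y'
flip('bvnrmbt') = flip('vnrmbt') + 'b'
flip('vnrmbt') = flip('nrmbt') + 'v'
flip('nrmbt') = flip('rmbt') + 'n'
flip('rmbt') = flip('mbt') + 'r'
flip('mbt') = flip('bt') + 'm'
flip('bt') = flip('t') + 'b'
flip('t') = 't'  (base case)
Concatenating: 't' + 'b' + 'm' + 'r' + 'n' + 'v' + 'b' + 'y' = 'tbmrnvby'

tbmrnvby


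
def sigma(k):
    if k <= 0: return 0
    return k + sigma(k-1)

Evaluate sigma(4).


sigma(4)
= 4 + 3 + 2 + 1 + sigma(0)
= 4 + 3 + 2 + 1 + 0
= 10

10


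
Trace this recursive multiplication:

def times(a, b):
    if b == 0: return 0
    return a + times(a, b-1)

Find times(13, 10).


times(13, 10) = 13 + times(13, 9)
times(13, 9) = 13 + times(13, 8)
times(13, 8) = 13 + times(13, 7)
times(13, 7) = 13 + times(13, 6)
times(13, 6) = 13 + times(13, 5)
times(13, 5) = 13 + times(13, 4)
times(13, 4) = 13 + times(13, 3)
times(13, 3) = 13 + times(13, 2)
times(13, 2) = 13 + times(13, 1)
times(13, 1) = 13 + times(13, 0)
times(13, 0) = 0  (base case)
Total: 13 + 13 + 13 + 13 + 13 + 13 + 13 + 13 + 13 + 13 + 0 = 130

130


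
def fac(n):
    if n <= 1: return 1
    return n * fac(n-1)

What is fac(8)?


fac(8)
= 8 * fac(7)
= 8 * 7 * fac(6)
= 8 * 7 * 6 * fac(5)
= 8 * 7 * 6 * 5 * fac(4)
= 8 * 7 * 6 * 5 * 4 * fac(3)
= 8 * 7 * 6 * 5 * 4 * 3 * fac(2)
= 8 * 7 * 6 * 5 * 4 * 3 * 2 * fac(1)
= 8 * 7 * 6 * 5 * 4 * 3 * 2 * 1
= 40320

40320


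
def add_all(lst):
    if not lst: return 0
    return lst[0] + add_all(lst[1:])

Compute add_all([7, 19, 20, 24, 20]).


add_all([7, 19, 20, 24, 20]) = 7 + add_all([19, 20, 24, 20])
add_all([19, 20, 24, 20]) = 19 + add_all([20, 24, 20])
add_all([20, 24, 20]) = 20 + add_all([24, 20])
add_all([24, 20]) = 24 + add_all([20])
add_all([20]) = 20 + add_all([])
add_all([]) = 0  (base case)
Total: 7 + 19 + 20 + 24 + 20 + 0 = 90

90


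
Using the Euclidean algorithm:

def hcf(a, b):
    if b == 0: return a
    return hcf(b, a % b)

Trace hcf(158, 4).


hcf(158, 4) = hcf(4, 2)
hcf(4, 2) = hcf(2, 0)
hcf(2, 0) = 2  (base case)

2


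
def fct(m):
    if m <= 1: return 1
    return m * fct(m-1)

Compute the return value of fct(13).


fct(13)
= 13 * fct(12)
= 13 * 12 * fct(11)
= 13 * 12 * 11 * fct(10)
= 13 * 12 * 11 * 10 * fct(9)
= 13 * 12 * 11 * 10 * 9 * fct(8)
= 13 * 12 * 11 * 10 * 9 * 8 * fct(7)
= 13 * 12 * 11 * 10 * 9 * 8 * 7 * fct(6)
= 13 * 12 * 11 * 10 * 9 * 8 * 7 * 6 * fct(5)
= 13 * 12 * 11 * 10 * 9 * 8 * 7 * 6 * 5 * fct(4)
= 13 * 12 * 11 * 10 * 9 * 8 * 7 * 6 * 5 * 4 * fct(3)
= 13 * 12 * 11 * 10 * 9 * 8 * 7 * 6 * 5 * 4 * 3 * fct(2)
= 13 * 12 * 11 * 10 * 9 * 8 * 7 * 6 * 5 * 4 * 3 * 2 * fct(1)
= 13 * 12 * 11 * 10 * 9 * 8 * 7 * 6 * 5 * 4 * 3 * 2 * 1
= 6227020800

6227020800


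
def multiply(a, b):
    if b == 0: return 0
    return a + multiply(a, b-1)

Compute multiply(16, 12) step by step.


multiply(16, 12) = 16 + multiply(16, 11)
multiply(16, 11) = 16 + multiply(16, 10)
multiply(16, 10) = 16 + multiply(16, 9)
multiply(16, 9) = 16 + multiply(16, 8)
multiply(16, 8) = 16 + multiply(16, 7)
multiply(16, 7) = 16 + multiply(16, 6)
multiply(16, 6) = 16 + multiply(16, 5)
multiply(16, 5) = 16 + multiply(16, 4)
multiply(16, 4) = 16 + multiply(16, 3)
multiply(16, 3) = 16 + multiply(16, 2)
multiply(16, 2) = 16 + multiply(16, 1)
multiply(16, 1) = 16 + multiply(16, 0)
multiply(16, 0) = 0  (base case)
Total: 16 + 16 + 16 + 16 + 16 + 16 + 16 + 16 + 16 + 16 + 16 + 16 + 0 = 192

192


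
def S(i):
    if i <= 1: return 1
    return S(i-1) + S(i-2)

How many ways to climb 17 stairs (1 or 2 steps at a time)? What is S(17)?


Building up from base cases:
S(0) = 1
S(1) = 1
S(2) = S(1) + S(0) = 1 + 1 = 2
S(3) = S(2) + S(1) = 2 + 1 = 3
S(4) = S(3) + S(2) = 3 + 2 = 5
S(5) = S(4) + S(3) = 5 + 3 = 8
S(6) = S(5) + S(4) = 8 + 5 = 13
S(7) = S(6) + S(5) = 13 + 8 = 21
S(8) = S(7) + S(6) = 21 + 13 = 34
S(9) = S(8) + S(7) = 34 + 21 = 55
S(10) = S(9) + S(8) = 55 + 34 = 89
S(11) = S(10) + S(9) = 89 + 55 = 144
S(12) = S(11) + S(10) = 144 + 89 = 233
S(13) = S(12) + S(11) = 233 + 144 = 377
S(14) = S(13) + S(12) = 377 + 233 = 610
S(15) = S(14) + S(13) = 610 + 377 = 987
S(16) = S(15) + S(14) = 987 + 610 = 1597
S(17) = S(16) + S(15) = 1597 + 987 = 2584

2584


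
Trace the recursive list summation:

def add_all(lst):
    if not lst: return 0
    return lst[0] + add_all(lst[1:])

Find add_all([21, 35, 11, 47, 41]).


add_all([21, 35, 11, 47, 41]) = 21 + add_all([35, 11, 47, 41])
add_all([35, 11, 47, 41]) = 35 + add_all([11, 47, 41])
add_all([11, 47, 41]) = 11 + add_all([47, 41])
add_all([47, 41]) = 47 + add_all([41])
add_all([41]) = 41 + add_all([])
add_all([]) = 0  (base case)
Total: 21 + 35 + 11 + 47 + 41 + 0 = 155

155


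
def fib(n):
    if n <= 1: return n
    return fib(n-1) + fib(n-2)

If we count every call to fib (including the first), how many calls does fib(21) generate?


Let C(n) = total calls for fib(n)
C(0) = 1, C(1) = 1
C(2) = 1 + C(1) + C(0) = 1 + 1 + 1 = 3
C(3) = 1 + C(2) + C(1) = 1 + 3 + 1 = 5
C(4) = 1 + C(3) + C(2) = 1 + 5 + 3 = 9
C(5) = 1 + C(4) + C(3) = 1 + 9 + 5 = 15
C(6) = 1 + C(5) + C(4) = 1 + 15 + 9 = 25
C(7) = 1 + C(6) + C(5) = 1 + 25 + 15 = 41
C(8) = 1 + C(7) + C(6) = 1 + 41 + 25 = 67
C(9) = 1 + C(8) + C(7) = 1 + 67 + 41 = 109
C(10) = 1 + C(9) + C(8) = 1 + 109 + 67 = 177
C(11) = 1 + C(10) + C(9) = 1 + 177 + 109 = 287
C(12) = 1 + C(11) + C(10) = 1 + 287 + 177 = 465
C(13) = 1 + C(12) + C(11) = 1 + 465 + 287 = 753
C(14) = 1 + C(13) + C(12) = 1 + 753 + 465 = 1219
C(15) = 1 + C(14) + C(13) = 1 + 1219 + 753 = 1973
C(16) = 1 + C(15) + C(14) = 1 + 1973 + 1219 = 3193
C(17) = 1 + C(16) + C(15) = 1 + 3193 + 1973 = 5167
C(18) = 1 + C(17) + C(16) = 1 + 5167 + 3193 = 8361
C(19) = 1 + C(18) + C(17) = 1 + 8361 + 5167 = 13529
C(20) = 1 + C(19) + C(18) = 1 + 13529 + 8361 = 21891
C(21) = 1 + C(20) + C(19) = 1 + 21891 + 13529 = 35421

35421


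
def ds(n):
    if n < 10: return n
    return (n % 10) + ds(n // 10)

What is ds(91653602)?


ds(91653602) = 2 + ds(9165360)
ds(9165360) = 0 + ds(916536)
ds(916536) = 6 + ds(91653)
ds(91653) = 3 + ds(9165)
ds(9165) = 5 + ds(916)
ds(916) = 6 + ds(91)
ds(91) = 1 + ds(9)
ds(9) = 9  (base case)
Total: 2 + 0 + 6 + 3 + 5 + 6 + 1 + 9 = 32

32


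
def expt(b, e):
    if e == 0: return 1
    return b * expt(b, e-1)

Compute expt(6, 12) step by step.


expt(6, 12)
= 6 * expt(6, 11)
= 6 * 6 * expt(6, 10)
= 6 * 6 * 6 * expt(6, 9)
= 6 * 6 * 6 * 6 * expt(6, 8)
= 6 * 6 * 6 * 6 * 6 * expt(6, 7)
= 6 * 6 * 6 * 6 * 6 * 6 * expt(6, 6)
= 6 * 6 * 6 * 6 * 6 * 6 * 6 * expt(6, 5)
= 6 * 6 * 6 * 6 * 6 * 6 * 6 * 6 * expt(6, 4)
= 6 * 6 * 6 * 6 * 6 * 6 * 6 * 6 * 6 * expt(6, 3)
= 6 * 6 * 6 * 6 * 6 * 6 * 6 * 6 * 6 * 6 * expt(6, 2)
= 6 * 6 * 6 * 6 * 6 * 6 * 6 * 6 * 6 * 6 * 6 * expt(6, 1)
= 6 * 6 * 6 * 6 * 6 * 6 * 6 * 6 * 6 * 6 * 6 * 6 * expt(6, 0)
= 6 * 6 * 6 * 6 * 6 * 6 * 6 * 6 * 6 * 6 * 6 * 6 * 1
= 2176782336

2176782336


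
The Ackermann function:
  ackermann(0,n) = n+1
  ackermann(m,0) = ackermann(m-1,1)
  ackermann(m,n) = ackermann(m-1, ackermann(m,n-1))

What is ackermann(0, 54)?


ackermann(0, 54) = 55
Result: ackermann(0, 54) = 55

55


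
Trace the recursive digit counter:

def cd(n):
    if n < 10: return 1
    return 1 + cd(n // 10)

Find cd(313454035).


cd(313454035) = 1 + cd(31345403)
cd(31345403) = 1 + cd(3134540)
cd(3134540) = 1 + cd(313454)
cd(313454) = 1 + cd(31345)
cd(31345) = 1 + cd(3134)
cd(3134) = 1 + cd(313)
cd(313) = 1 + cd(31)
cd(31) = 1 + cd(3)
cd(3) = 1  (base case: 3 < 10)
Unwinding: 1 + 1 + 1 + 1 + 1 + 1 + 1 + 1 + 1 = 9

9


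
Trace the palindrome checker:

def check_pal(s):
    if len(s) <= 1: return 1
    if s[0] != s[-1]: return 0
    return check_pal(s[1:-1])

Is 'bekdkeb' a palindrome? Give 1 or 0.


check_pal('bekdkeb'): s[0]='b' == s[-1]='b' -> check check_pal('ekdke')
check_pal('ekdke'): s[0]='e' == s[-1]='e' -> check check_pal('kdk')
check_pal('kdk'): s[0]='k' == s[-1]='k' -> check check_pal('d')
check_pal('d'): len <= 1 -> return 1  (base case)
Result: 1 (palindrome)

1


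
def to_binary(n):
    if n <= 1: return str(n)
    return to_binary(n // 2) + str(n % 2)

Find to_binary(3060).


to_binary(3060) = to_binary(1530) + '0'
to_binary(1530) = to_binary(765) + '0'
to_binary(765) = to_binary(382) + '1'
to_binary(382) = to_binary(191) + '0'
to_binary(191) = to_binary(95) + '1'
to_binary(95) = to_binary(47) + '1'
to_binary(47) = to_binary(23) + '1'
to_binary(23) = to_binary(11) + '1'
to_binary(11) = to_binary(5) + '1'
to_binary(5) = to_binary(2) + '1'
to_binary(2) = to_binary(1) + '0'
to_binary(1) = '1'  (base case)
Concatenating: '1' + '0' + '1' + '1' + '1' + '1' + '1' + '1' + '0' + '1' + '0' + '0' = '101111110100'

101111110100


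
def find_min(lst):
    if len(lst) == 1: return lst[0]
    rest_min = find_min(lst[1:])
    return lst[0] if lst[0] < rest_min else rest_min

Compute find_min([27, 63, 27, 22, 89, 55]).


find_min([27, 63, 27, 22, 89, 55]): compare 27 with find_min([63, 27, 22, 89, 55])
find_min([63, 27, 22, 89, 55]): compare 63 with find_min([27, 22, 89, 55])
find_min([27, 22, 89, 55]): compare 27 with find_min([22, 89, 55])
find_min([22, 89, 55]): compare 22 with find_min([89, 55])
find_min([89, 55]): compare 89 with find_min([55])
find_min([55]) = 55  (base case)
Compare 89 with 55 -> 55
Compare 22 with 55 -> 22
Compare 27 with 22 -> 22
Compare 63 with 22 -> 22
Compare 27 with 22 -> 22

22


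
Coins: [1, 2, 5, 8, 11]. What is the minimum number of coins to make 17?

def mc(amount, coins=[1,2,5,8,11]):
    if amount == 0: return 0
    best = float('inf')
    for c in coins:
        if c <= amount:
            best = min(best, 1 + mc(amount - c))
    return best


Building up with DP:
mc(0) = 0
mc(1) = min(1+mc(0)=1+0=1) = 1
mc(2) = min(1+mc(1)=1+1=2, 1+mc(0)=1+0=1) = 1
mc(3) = min(1+mc(2)=1+1=2, 1+mc(1)=1+1=2) = 2
mc(4) = min(1+mc(3)=1+2=3, 1+mc(2)=1+1=2) = 2
mc(5) = min(1+mc(4)=1+2=3, 1+mc(3)=1+2=3, 1+mc(0)=1+0=1) = 1
mc(6) = min(1+mc(5)=1+1=2, 1+mc(4)=1+2=3, 1+mc(1)=1+1=2) = 2
mc(7) = min(1+mc(6)=1+2=3, 1+mc(5)=1+1=2, 1+mc(2)=1+1=2) = 2
mc(8) = min(1+mc(7)=1+2=3, 1+mc(6)=1+2=3, 1+mc(3)=1+2=3, 1+mc(0)=1+0=1) = 1
mc(9) = min(1+mc(8)=1+1=2, 1+mc(7)=1+2=3, 1+mc(4)=1+2=3, 1+mc(1)=1+1=2) = 2
mc(10) = min(1+mc(9)=1+2=3, 1+mc(8)=1+1=2, 1+mc(5)=1+1=2, 1+mc(2)=1+1=2) = 2
mc(11) = min(1+mc(10)=1+2=3, 1+mc(9)=1+2=3, 1+mc(6)=1+2=3, 1+mc(3)=1+2=3, 1+mc(0)=1+0=1) = 1
mc(12) = min(1+mc(11)=1+1=2, 1+mc(10)=1+2=3, 1+mc(7)=1+2=3, 1+mc(4)=1+2=3, 1+mc(1)=1+1=2) = 2
mc(13) = min(1+mc(12)=1+2=3, 1+mc(11)=1+1=2, 1+mc(8)=1+1=2, 1+mc(5)=1+1=2, 1+mc(2)=1+1=2) = 2
mc(14) = min(1+mc(13)=1+2=3, 1+mc(12)=1+2=3, 1+mc(9)=1+2=3, 1+mc(6)=1+2=3, 1+mc(3)=1+2=3) = 3
mc(15) = min(1+mc(14)=1+3=4, 1+mc(13)=1+2=3, 1+mc(10)=1+2=3, 1+mc(7)=1+2=3, 1+mc(4)=1+2=3) = 3
mc(16) = min(1+mc(15)=1+3=4, 1+mc(14)=1+3=4, 1+mc(11)=1+1=2, 1+mc(8)=1+1=2, 1+mc(5)=1+1=2) = 2
mc(17) = min(1+mc(16)=1+2=3, 1+mc(15)=1+3=4, 1+mc(12)=1+2=3, 1+mc(9)=1+2=3, 1+mc(6)=1+2=3) = 3

3


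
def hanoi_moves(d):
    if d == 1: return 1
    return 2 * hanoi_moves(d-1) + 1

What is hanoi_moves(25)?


hanoi_moves(25) = 2 * hanoi_moves(24) + 1
hanoi_moves(24) = 2 * hanoi_moves(23) + 1
hanoi_moves(23) = 2 * hanoi_moves(22) + 1
hanoi_moves(22) = 2 * hanoi_moves(21) + 1
hanoi_moves(21) = 2 * hanoi_moves(20) + 1
hanoi_moves(20) = 2 * hanoi_moves(19) + 1
hanoi_moves(19) = 2 * hanoi_moves(18) + 1
hanoi_moves(18) = 2 * hanoi_moves(17) + 1
hanoi_moves(17) = 2 * hanoi_moves(16) + 1
hanoi_moves(16) = 2 * hanoi_moves(15) + 1
hanoi_moves(15) = 2 * hanoi_moves(14) + 1
hanoi_moves(14) = 2 * hanoi_moves(13) + 1
hanoi_moves(13) = 2 * hanoi_moves(12) + 1
hanoi_moves(12) = 2 * hanoi_moves(11) + 1
hanoi_moves(11) = 2 * hanoi_moves(10) + 1
hanoi_moves(10) = 2 * hanoi_moves(9) + 1
hanoi_moves(9) = 2 * hanoi_moves(8) + 1
hanoi_moves(8) = 2 * hanoi_moves(7) + 1
hanoi_moves(7) = 2 * hanoi_moves(6) + 1
hanoi_moves(6) = 2 * hanoi_moves(5) + 1
hanoi_moves(5) = 2 * hanoi_moves(4) + 1
hanoi_moves(4) = 2 * hanoi_moves(3) + 1
hanoi_moves(3) = 2 * hanoi_moves(2) + 1
hanoi_moves(2) = 2 * hanoi_moves(1) + 1
hanoi_moves(1) = 1  (base case)
hanoi_moves(2) = 2 * 1 + 1 = 3
hanoi_moves(3) = 2 * 3 + 1 = 7
hanoi_moves(4) = 2 * 7 + 1 = 15
hanoi_moves(5) = 2 * 15 + 1 = 31
hanoi_moves(6) = 2 * 31 + 1 = 63
hanoi_moves(7) = 2 * 63 + 1 = 127
hanoi_moves(8) = 2 * 127 + 1 = 255
hanoi_moves(9) = 2 * 255 + 1 = 511
hanoi_moves(10) = 2 * 511 + 1 = 1023
hanoi_moves(11) = 2 * 1023 + 1 = 2047
hanoi_moves(12) = 2 * 2047 + 1 = 4095
hanoi_moves(13) = 2 * 4095 + 1 = 8191
hanoi_moves(14) = 2 * 8191 + 1 = 16383
hanoi_moves(15) = 2 * 16383 + 1 = 32767
hanoi_moves(16) = 2 * 32767 + 1 = 65535
hanoi_moves(17) = 2 * 65535 + 1 = 131071
hanoi_moves(18) = 2 * 131071 + 1 = 262143
hanoi_moves(19) = 2 * 262143 + 1 = 524287
hanoi_moves(20) = 2 * 524287 + 1 = 1048575
hanoi_moves(21) = 2 * 1048575 + 1 = 2097151
hanoi_moves(22) = 2 * 2097151 + 1 = 4194303
hanoi_moves(23) = 2 * 4194303 + 1 = 8388607
hanoi_moves(24) = 2 * 8388607 + 1 = 16777215
hanoi_moves(25) = 2 * 16777215 + 1 = 33554431

33554431


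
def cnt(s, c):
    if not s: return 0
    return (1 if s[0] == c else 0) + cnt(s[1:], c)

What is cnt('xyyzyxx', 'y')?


s[0]='x' != 'y' -> 0
s[0]='y' == 'y' -> 1
s[0]='y' == 'y' -> 1
s[0]='z' != 'y' -> 0
s[0]='y' == 'y' -> 1
s[0]='x' != 'y' -> 0
s[0]='x' != 'y' -> 0
Sum: 0 + 1 + 1 + 0 + 1 + 0 + 0 = 3

3


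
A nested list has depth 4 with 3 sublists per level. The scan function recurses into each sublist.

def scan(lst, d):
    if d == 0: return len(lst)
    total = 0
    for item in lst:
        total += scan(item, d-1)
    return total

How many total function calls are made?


At depth 0 (root): 1 call
At depth 1: each of 1 parents calls scan on 3 children = 3 calls
At depth 2: each of 3 parents calls scan on 3 children = 9 calls
At depth 3: each of 9 parents calls scan on 3 children = 27 calls
At depth 4: each of 27 parents calls scan on 3 children = 81 calls
Total: 1 + 3 + 9 + 27 + 81 = 121

121


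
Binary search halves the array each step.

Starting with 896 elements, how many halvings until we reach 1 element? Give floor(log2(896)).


896 / 2 = 448
448 / 2 = 224
224 / 2 = 112
112 / 2 = 56
56 / 2 = 28
28 / 2 = 14
14 / 2 = 7
7 / 2 = 3
3 / 2 = 1
Reached 1 after 9 halvings

9


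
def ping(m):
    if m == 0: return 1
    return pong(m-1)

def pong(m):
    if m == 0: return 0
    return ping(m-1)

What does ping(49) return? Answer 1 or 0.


ping(49) = pong(48)
pong(48) = ping(47)
ping(47) = pong(46)
pong(46) = ping(45)
ping(45) = pong(44)
pong(44) = ping(43)
ping(43) = pong(42)
pong(42) = ping(41)
ping(41) = pong(40)
pong(40) = ping(39)
ping(39) = pong(38)
pong(38) = ping(37)
ping(37) = pong(36)
pong(36) = ping(35)
ping(35) = pong(34)
pong(34) = ping(33)
ping(33) = pong(32)
pong(32) = ping(31)
ping(31) = pong(30)
pong(30) = ping(29)
ping(29) = pong(28)
pong(28) = ping(27)
ping(27) = pong(26)
pong(26) = ping(25)
ping(25) = pong(24)
pong(24) = ping(23)
ping(23) = pong(22)
pong(22) = ping(21)
ping(21) = pong(20)
pong(20) = ping(19)
ping(19) = pong(18)
pong(18) = ping(17)
ping(17) = pong(16)
pong(16) = ping(15)
ping(15) = pong(14)
pong(14) = ping(13)
ping(13) = pong(12)
pong(12) = ping(11)
ping(11) = pong(10)
pong(10) = ping(9)
ping(9) = pong(8)
pong(8) = ping(7)
ping(7) = pong(6)
pong(6) = ping(5)
ping(5) = pong(4)
pong(4) = ping(3)
ping(3) = pong(2)
pong(2) = ping(1)
ping(1) = pong(0)
pong(0) = 0  (base case)
Result: 0

0


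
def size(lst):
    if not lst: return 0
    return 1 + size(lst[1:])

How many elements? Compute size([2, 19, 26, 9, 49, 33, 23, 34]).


size([2, 19, 26, 9, 49, 33, 23, 34]) = 1 + size([19, 26, 9, 49, 33, 23, 34])
size([19, 26, 9, 49, 33, 23, 34]) = 1 + size([26, 9, 49, 33, 23, 34])
size([26, 9, 49, 33, 23, 34]) = 1 + size([9, 49, 33, 23, 34])
size([9, 49, 33, 23, 34]) = 1 + size([49, 33, 23, 34])
size([49, 33, 23, 34]) = 1 + size([33, 23, 34])
size([33, 23, 34]) = 1 + size([23, 34])
size([23, 34]) = 1 + size([34])
size([34]) = 1 + size([])
size([]) = 0  (base case)
Unwinding: 1 + 1 + 1 + 1 + 1 + 1 + 1 + 1 + 0 = 8

8


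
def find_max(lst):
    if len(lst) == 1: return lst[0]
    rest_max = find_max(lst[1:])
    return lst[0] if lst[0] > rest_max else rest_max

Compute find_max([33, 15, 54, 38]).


find_max([33, 15, 54, 38]): compare 33 with find_max([15, 54, 38])
find_max([15, 54, 38]): compare 15 with find_max([54, 38])
find_max([54, 38]): compare 54 with find_max([38])
find_max([38]) = 38  (base case)
Compare 54 with 38 -> 54
Compare 15 with 54 -> 54
Compare 33 with 54 -> 54

54


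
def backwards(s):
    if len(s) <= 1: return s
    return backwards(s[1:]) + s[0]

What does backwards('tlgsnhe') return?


backwards('tlgsnhe') = backwards('lgsnhe') + 't'
backwards('lgsnhe') = backwards('gsnhe') + 'l'
backwards('gsnhe') = backwards('snhe') + 'g'
backwards('snhe') = backwards('nhe') + 's'
backwards('nhe') = backwards('he') + 'n'
backwards('he') = backwards('e') + 'h'
backwards('e') = 'e'  (base case)
Concatenating: 'e' + 'h' + 'n' + 's' + 'g' + 'l' + 't' = 'ehnsglt'

ehnsglt


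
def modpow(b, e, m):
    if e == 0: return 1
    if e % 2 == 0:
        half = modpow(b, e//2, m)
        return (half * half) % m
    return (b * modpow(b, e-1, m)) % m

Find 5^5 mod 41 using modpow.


modpow(5, 5, 41): e is odd, compute modpow(5, 4, 41)
  modpow(5, 4, 41): e is even, compute modpow(5, 2, 41)
    modpow(5, 2, 41): e is even, compute modpow(5, 1, 41)
      modpow(5, 1, 41): e is odd, compute modpow(5, 0, 41)
        modpow(5, 0, 41) = 1
      (5 * 1) % 41 = 5
    half=5, (5*5) % 41 = 25
  half=25, (25*25) % 41 = 10
(5 * 10) % 41 = 9

9


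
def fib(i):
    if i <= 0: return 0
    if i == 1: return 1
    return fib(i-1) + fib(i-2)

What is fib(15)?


Computing fib(15) bottom-up:
fib(0) = 0
fib(1) = 1
fib(2) = fib(1) + fib(0) = 1 + 0 = 1
fib(3) = fib(2) + fib(1) = 1 + 1 = 2
fib(4) = fib(3) + fib(2) = 2 + 1 = 3
fib(5) = fib(4) + fib(3) = 3 + 2 = 5
fib(6) = fib(5) + fib(4) = 5 + 3 = 8
fib(7) = fib(6) + fib(5) = 8 + 5 = 13
fib(8) = fib(7) + fib(6) = 13 + 8 = 21
fib(9) = fib(8) + fib(7) = 21 + 13 = 34
fib(10) = fib(9) + fib(8) = 34 + 21 = 55
fib(11) = fib(10) + fib(9) = 55 + 34 = 89
fib(12) = fib(11) + fib(10) = 89 + 55 = 144
fib(13) = fib(12) + fib(11) = 144 + 89 = 233
fib(14) = fib(13) + fib(12) = 233 + 144 = 377
fib(15) = fib(14) + fib(13) = 377 + 233 = 610

610


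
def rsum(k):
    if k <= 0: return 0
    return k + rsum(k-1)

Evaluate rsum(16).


rsum(16)
= 16 + 15 + 14 + 13 + 12 + 11 + 10 + 9 + 8 + 7 + 6 + 5 + 4 + 3 + 2 + 1 + rsum(0)
= 16 + 15 + 14 + 13 + 12 + 11 + 10 + 9 + 8 + 7 + 6 + 5 + 4 + 3 + 2 + 1 + 0
= 136

136


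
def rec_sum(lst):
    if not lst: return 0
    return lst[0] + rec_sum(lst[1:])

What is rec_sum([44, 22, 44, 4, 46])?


rec_sum([44, 22, 44, 4, 46]) = 44 + rec_sum([22, 44, 4, 46])
rec_sum([22, 44, 4, 46]) = 22 + rec_sum([44, 4, 46])
rec_sum([44, 4, 46]) = 44 + rec_sum([4, 46])
rec_sum([4, 46]) = 4 + rec_sum([46])
rec_sum([46]) = 46 + rec_sum([])
rec_sum([]) = 0  (base case)
Total: 44 + 22 + 44 + 4 + 46 + 0 = 160

160


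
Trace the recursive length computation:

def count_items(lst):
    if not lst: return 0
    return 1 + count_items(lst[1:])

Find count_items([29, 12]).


count_items([29, 12]) = 1 + count_items([12])
count_items([12]) = 1 + count_items([])
count_items([]) = 0  (base case)
Unwinding: 1 + 1 + 0 = 2

2


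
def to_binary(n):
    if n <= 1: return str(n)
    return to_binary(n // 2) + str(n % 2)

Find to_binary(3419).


to_binary(3419) = to_binary(1709) + '1'
to_binary(1709) = to_binary(854) + '1'
to_binary(854) = to_binary(427) + '0'
to_binary(427) = to_binary(213) + '1'
to_binary(213) = to_binary(106) + '1'
to_binary(106) = to_binary(53) + '0'
to_binary(53) = to_binary(26) + '1'
to_binary(26) = to_binary(13) + '0'
to_binary(13) = to_binary(6) + '1'
to_binary(6) = to_binary(3) + '0'
to_binary(3) = to_binary(1) + '1'
to_binary(1) = '1'  (base case)
Concatenating: '1' + '1' + '0' + '1' + '0' + '1' + '0' + '1' + '1' + '0' + '1' + '1' = '110101011011'

110101011011


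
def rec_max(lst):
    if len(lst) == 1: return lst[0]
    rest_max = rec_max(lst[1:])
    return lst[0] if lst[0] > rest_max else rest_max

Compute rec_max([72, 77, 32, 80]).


rec_max([72, 77, 32, 80]): compare 72 with rec_max([77, 32, 80])
rec_max([77, 32, 80]): compare 77 with rec_max([32, 80])
rec_max([32, 80]): compare 32 with rec_max([80])
rec_max([80]) = 80  (base case)
Compare 32 with 80 -> 80
Compare 77 with 80 -> 80
Compare 72 with 80 -> 80

80


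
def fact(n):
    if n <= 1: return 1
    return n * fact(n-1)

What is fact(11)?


fact(11)
= 11 * fact(10)
= 11 * 10 * fact(9)
= 11 * 10 * 9 * fact(8)
= 11 * 10 * 9 * 8 * fact(7)
= 11 * 10 * 9 * 8 * 7 * fact(6)
= 11 * 10 * 9 * 8 * 7 * 6 * fact(5)
= 11 * 10 * 9 * 8 * 7 * 6 * 5 * fact(4)
= 11 * 10 * 9 * 8 * 7 * 6 * 5 * 4 * fact(3)
= 11 * 10 * 9 * 8 * 7 * 6 * 5 * 4 * 3 * fact(2)
= 11 * 10 * 9 * 8 * 7 * 6 * 5 * 4 * 3 * 2 * fact(1)
= 11 * 10 * 9 * 8 * 7 * 6 * 5 * 4 * 3 * 2 * 1
= 39916800

39916800


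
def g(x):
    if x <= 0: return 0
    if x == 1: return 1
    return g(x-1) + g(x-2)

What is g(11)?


Computing g(11) bottom-up:
g(0) = 0
g(1) = 1
g(2) = g(1) + g(0) = 1 + 0 = 1
g(3) = g(2) + g(1) = 1 + 1 = 2
g(4) = g(3) + g(2) = 2 + 1 = 3
g(5) = g(4) + g(3) = 3 + 2 = 5
g(6) = g(5) + g(4) = 5 + 3 = 8
g(7) = g(6) + g(5) = 8 + 5 = 13
g(8) = g(7) + g(6) = 13 + 8 = 21
g(9) = g(8) + g(7) = 21 + 13 = 34
g(10) = g(9) + g(8) = 34 + 21 = 55
g(11) = g(10) + g(9) = 55 + 34 = 89

89


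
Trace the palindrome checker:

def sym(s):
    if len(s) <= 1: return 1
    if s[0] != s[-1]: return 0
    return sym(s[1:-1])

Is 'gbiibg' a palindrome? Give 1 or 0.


sym('gbiibg'): s[0]='g' == s[-1]='g' -> check sym('biib')
sym('biib'): s[0]='b' == s[-1]='b' -> check sym('ii')
sym('ii'): s[0]='i' == s[-1]='i' -> check sym('')
sym(''): len <= 1 -> return 1  (base case)
Result: 1 (palindrome)

1


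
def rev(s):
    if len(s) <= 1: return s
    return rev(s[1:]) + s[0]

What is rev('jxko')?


rev('jxko') = rev('xko') + 'j'
rev('xko') = rev('ko') + 'x'
rev('ko') = rev('o') + 'k'
rev('o') = 'o'  (base case)
Concatenating: 'o' + 'k' + 'x' + 'j' = 'okxj'

okxj


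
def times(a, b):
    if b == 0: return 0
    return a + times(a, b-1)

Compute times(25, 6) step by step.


times(25, 6) = 25 + times(25, 5)
times(25, 5) = 25 + times(25, 4)
times(25, 4) = 25 + times(25, 3)
times(25, 3) = 25 + times(25, 2)
times(25, 2) = 25 + times(25, 1)
times(25, 1) = 25 + times(25, 0)
times(25, 0) = 0  (base case)
Total: 25 + 25 + 25 + 25 + 25 + 25 + 0 = 150

150


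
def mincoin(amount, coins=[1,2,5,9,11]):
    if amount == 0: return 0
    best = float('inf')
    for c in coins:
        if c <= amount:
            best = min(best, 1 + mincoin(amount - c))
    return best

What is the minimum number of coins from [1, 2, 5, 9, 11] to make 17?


Building up with DP:
mincoin(0) = 0
mincoin(1) = min(1+mincoin(0)=1+0=1) = 1
mincoin(2) = min(1+mincoin(1)=1+1=2, 1+mincoin(0)=1+0=1) = 1
mincoin(3) = min(1+mincoin(2)=1+1=2, 1+mincoin(1)=1+1=2) = 2
mincoin(4) = min(1+mincoin(3)=1+2=3, 1+mincoin(2)=1+1=2) = 2
mincoin(5) = min(1+mincoin(4)=1+2=3, 1+mincoin(3)=1+2=3, 1+mincoin(0)=1+0=1) = 1
mincoin(6) = min(1+mincoin(5)=1+1=2, 1+mincoin(4)=1+2=3, 1+mincoin(1)=1+1=2) = 2
mincoin(7) = min(1+mincoin(6)=1+2=3, 1+mincoin(5)=1+1=2, 1+mincoin(2)=1+1=2) = 2
mincoin(8) = min(1+mincoin(7)=1+2=3, 1+mincoin(6)=1+2=3, 1+mincoin(3)=1+2=3) = 3
mincoin(9) = min(1+mincoin(8)=1+3=4, 1+mincoin(7)=1+2=3, 1+mincoin(4)=1+2=3, 1+mincoin(0)=1+0=1) = 1
mincoin(10) = min(1+mincoin(9)=1+1=2, 1+mincoin(8)=1+3=4, 1+mincoin(5)=1+1=2, 1+mincoin(1)=1+1=2) = 2
mincoin(11) = min(1+mincoin(10)=1+2=3, 1+mincoin(9)=1+1=2, 1+mincoin(6)=1+2=3, 1+mincoin(2)=1+1=2, 1+mincoin(0)=1+0=1) = 1
mincoin(12) = min(1+mincoin(11)=1+1=2, 1+mincoin(10)=1+2=3, 1+mincoin(7)=1+2=3, 1+mincoin(3)=1+2=3, 1+mincoin(1)=1+1=2) = 2
mincoin(13) = min(1+mincoin(12)=1+2=3, 1+mincoin(11)=1+1=2, 1+mincoin(8)=1+3=4, 1+mincoin(4)=1+2=3, 1+mincoin(2)=1+1=2) = 2
mincoin(14) = min(1+mincoin(13)=1+2=3, 1+mincoin(12)=1+2=3, 1+mincoin(9)=1+1=2, 1+mincoin(5)=1+1=2, 1+mincoin(3)=1+2=3) = 2
mincoin(15) = min(1+mincoin(14)=1+2=3, 1+mincoin(13)=1+2=3, 1+mincoin(10)=1+2=3, 1+mincoin(6)=1+2=3, 1+mincoin(4)=1+2=3) = 3
mincoin(16) = min(1+mincoin(15)=1+3=4, 1+mincoin(14)=1+2=3, 1+mincoin(11)=1+1=2, 1+mincoin(7)=1+2=3, 1+mincoin(5)=1+1=2) = 2
mincoin(17) = min(1+mincoin(16)=1+2=3, 1+mincoin(15)=1+3=4, 1+mincoin(12)=1+2=3, 1+mincoin(8)=1+3=4, 1+mincoin(6)=1+2=3) = 3

3


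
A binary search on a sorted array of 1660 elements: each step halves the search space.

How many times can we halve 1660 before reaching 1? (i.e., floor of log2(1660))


1660 / 2 = 830
830 / 2 = 415
415 / 2 = 207
207 / 2 = 103
103 / 2 = 51
51 / 2 = 25
25 / 2 = 12
12 / 2 = 6
6 / 2 = 3
3 / 2 = 1
Reached 1 after 10 halvings

10


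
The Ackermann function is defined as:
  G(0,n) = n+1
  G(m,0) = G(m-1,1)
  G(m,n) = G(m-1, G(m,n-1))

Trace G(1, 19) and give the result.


G(1, 19) = G(0, G(1, 18))
  G(1, 18) = G(0, G(1, 17))
    G(1, 17) = G(0, G(1, 16))
      G(1, 16) = G(0, G(1, 15))
        G(1, 15) = G(0, G(1, 14))
          G(1, 14) = G(0, G(1, 13))
          G(1, 13) = G(0, G(1, 12))
          G(1, 12) = G(0, G(1, 11))
          G(1, 11) = G(0, G(1, 10))
          G(1, 10) = G(0, G(1, 9))
          G(1, 9) = G(0, G(1, 8))
          G(1, 8) = G(0, G(1, 7))
          G(1, 7) = G(0, G(1, 6))
          G(1, 6) = G(0, G(1, 5))
          G(1, 5) = G(0, G(1, 4))
          G(1, 4) = G(0, G(1, 3))
          G(1, 3) = G(0, G(1, 2))
          G(1, 2) = G(0, G(1, 1))
          G(1, 1) = G(0, G(1, 0))
          G(1, 0) = G(0, 1)
          G(0, 1) = 2
            = G(0, 2)
          G(0, 2) = 3
            = G(0, 3)
          G(0, 3) = 4
... (trace truncated)
Result: G(1, 19) = 21

21


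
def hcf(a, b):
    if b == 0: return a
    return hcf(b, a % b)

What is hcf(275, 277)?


hcf(275, 277) = hcf(277, 275)
hcf(277, 275) = hcf(275, 2)
hcf(275, 2) = hcf(2, 1)
hcf(2, 1) = hcf(1, 0)
hcf(1, 0) = 1  (base case)

1


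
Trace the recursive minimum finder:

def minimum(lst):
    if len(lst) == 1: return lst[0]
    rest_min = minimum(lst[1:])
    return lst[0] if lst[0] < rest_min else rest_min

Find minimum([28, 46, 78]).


minimum([28, 46, 78]): compare 28 with minimum([46, 78])
minimum([46, 78]): compare 46 with minimum([78])
minimum([78]) = 78  (base case)
Compare 46 with 78 -> 46
Compare 28 with 46 -> 28

28


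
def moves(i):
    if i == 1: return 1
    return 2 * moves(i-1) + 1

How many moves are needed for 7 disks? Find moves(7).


moves(7) = 2 * moves(6) + 1
moves(6) = 2 * moves(5) + 1
moves(5) = 2 * moves(4) + 1
moves(4) = 2 * moves(3) + 1
moves(3) = 2 * moves(2) + 1
moves(2) = 2 * moves(1) + 1
moves(1) = 1  (base case)
moves(2) = 2 * 1 + 1 = 3
moves(3) = 2 * 3 + 1 = 7
moves(4) = 2 * 7 + 1 = 15
moves(5) = 2 * 15 + 1 = 31
moves(6) = 2 * 31 + 1 = 63
moves(7) = 2 * 63 + 1 = 127

127


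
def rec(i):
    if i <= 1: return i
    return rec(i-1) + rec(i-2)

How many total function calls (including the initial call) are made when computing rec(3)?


Let C(n) = total calls for rec(n)
C(0) = 1, C(1) = 1
C(2) = 1 + C(1) + C(0) = 1 + 1 + 1 = 3
C(3) = 1 + C(2) + C(1) = 1 + 3 + 1 = 5

5


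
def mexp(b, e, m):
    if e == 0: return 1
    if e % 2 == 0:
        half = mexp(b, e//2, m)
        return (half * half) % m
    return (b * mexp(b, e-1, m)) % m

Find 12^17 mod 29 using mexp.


mexp(12, 17, 29): e is odd, compute mexp(12, 16, 29)
  mexp(12, 16, 29): e is even, compute mexp(12, 8, 29)
    mexp(12, 8, 29): e is even, compute mexp(12, 4, 29)
      mexp(12, 4, 29): e is even, compute mexp(12, 2, 29)
        mexp(12, 2, 29): e is even, compute mexp(12, 1, 29)
          mexp(12, 1, 29): e is odd, compute mexp(12, 0, 29)
          mexp(12, 0, 29) = 1
          (12 * 1) % 29 = 12
        half=12, (12*12) % 29 = 28
      half=28, (28*28) % 29 = 1
    half=1, (1*1) % 29 = 1
  half=1, (1*1) % 29 = 1
(12 * 1) % 29 = 12

12


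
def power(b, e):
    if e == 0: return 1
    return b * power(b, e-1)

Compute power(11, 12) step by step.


power(11, 12)
= 11 * power(11, 11)
= 11 * 11 * power(11, 10)
= 11 * 11 * 11 * power(11, 9)
= 11 * 11 * 11 * 11 * power(11, 8)
= 11 * 11 * 11 * 11 * 11 * power(11, 7)
= 11 * 11 * 11 * 11 * 11 * 11 * power(11, 6)
= 11 * 11 * 11 * 11 * 11 * 11 * 11 * power(11, 5)
= 11 * 11 * 11 * 11 * 11 * 11 * 11 * 11 * power(11, 4)
= 11 * 11 * 11 * 11 * 11 * 11 * 11 * 11 * 11 * power(11, 3)
= 11 * 11 * 11 * 11 * 11 * 11 * 11 * 11 * 11 * 11 * power(11, 2)
= 11 * 11 * 11 * 11 * 11 * 11 * 11 * 11 * 11 * 11 * 11 * power(11, 1)
= 11 * 11 * 11 * 11 * 11 * 11 * 11 * 11 * 11 * 11 * 11 * 11 * power(11, 0)
= 11 * 11 * 11 * 11 * 11 * 11 * 11 * 11 * 11 * 11 * 11 * 11 * 1
= 3138428376721

3138428376721


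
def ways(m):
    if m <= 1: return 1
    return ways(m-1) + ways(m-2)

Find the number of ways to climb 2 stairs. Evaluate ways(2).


Building up from base cases:
ways(0) = 1
ways(1) = 1
ways(2) = ways(1) + ways(0) = 1 + 1 = 2

2


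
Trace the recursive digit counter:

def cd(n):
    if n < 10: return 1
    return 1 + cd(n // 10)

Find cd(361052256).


cd(361052256) = 1 + cd(36105225)
cd(36105225) = 1 + cd(3610522)
cd(3610522) = 1 + cd(361052)
cd(361052) = 1 + cd(36105)
cd(36105) = 1 + cd(3610)
cd(3610) = 1 + cd(361)
cd(361) = 1 + cd(36)
cd(36) = 1 + cd(3)
cd(3) = 1  (base case: 3 < 10)
Unwinding: 1 + 1 + 1 + 1 + 1 + 1 + 1 + 1 + 1 = 9

9


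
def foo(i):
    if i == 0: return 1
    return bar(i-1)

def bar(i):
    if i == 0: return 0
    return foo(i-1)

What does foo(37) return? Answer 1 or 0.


foo(37) = bar(36)
bar(36) = foo(35)
foo(35) = bar(34)
bar(34) = foo(33)
foo(33) = bar(32)
bar(32) = foo(31)
foo(31) = bar(30)
bar(30) = foo(29)
foo(29) = bar(28)
bar(28) = foo(27)
foo(27) = bar(26)
bar(26) = foo(25)
foo(25) = bar(24)
bar(24) = foo(23)
foo(23) = bar(22)
bar(22) = foo(21)
foo(21) = bar(20)
bar(20) = foo(19)
foo(19) = bar(18)
bar(18) = foo(17)
foo(17) = bar(16)
bar(16) = foo(15)
foo(15) = bar(14)
bar(14) = foo(13)
foo(13) = bar(12)
bar(12) = foo(11)
foo(11) = bar(10)
bar(10) = foo(9)
foo(9) = bar(8)
bar(8) = foo(7)
foo(7) = bar(6)
bar(6) = foo(5)
foo(5) = bar(4)
bar(4) = foo(3)
foo(3) = bar(2)
bar(2) = foo(1)
foo(1) = bar(0)
bar(0) = 0  (base case)
Result: 0

0


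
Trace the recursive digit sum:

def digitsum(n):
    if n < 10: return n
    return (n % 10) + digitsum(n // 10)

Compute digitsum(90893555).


digitsum(90893555) = 5 + digitsum(9089355)
digitsum(9089355) = 5 + digitsum(908935)
digitsum(908935) = 5 + digitsum(90893)
digitsum(90893) = 3 + digitsum(9089)
digitsum(9089) = 9 + digitsum(908)
digitsum(908) = 8 + digitsum(90)
digitsum(90) = 0 + digitsum(9)
digitsum(9) = 9  (base case)
Total: 5 + 5 + 5 + 3 + 9 + 8 + 0 + 9 = 44

44


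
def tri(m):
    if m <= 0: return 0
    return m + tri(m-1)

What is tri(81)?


tri(81)
= 81 + 80 + 79 + 78 + 77 + 76 + 75 + 74 + 73 + 72 + 71 + 70 + 69 + 68 + 67 + 66 + 65 + 64 + 63 + 62 + 61 + 60 + 59 + 58 + 57 + 56 + 55 + 54 + 53 + 52 + 51 + 50 + 49 + 48 + 47 + 46 + 45 + 44 + 43 + 42 + 41 + 40 + 39 + 38 + 37 + 36 + 35 + 34 + 33 + 32 + 31 + 30 + 29 + 28 + 27 + 26 + 25 + 24 + 23 + 22 + 21 + 20 + 19 + 18 + 17 + 16 + 15 + 14 + 13 + 12 + 11 + 10 + 9 + 8 + 7 + 6 + 5 + 4 + 3 + 2 + 1 + tri(0)
= 81 + 80 + 79 + 78 + 77 + 76 + 75 + 74 + 73 + 72 + 71 + 70 + 69 + 68 + 67 + 66 + 65 + 64 + 63 + 62 + 61 + 60 + 59 + 58 + 57 + 56 + 55 + 54 + 53 + 52 + 51 + 50 + 49 + 48 + 47 + 46 + 45 + 44 + 43 + 42 + 41 + 40 + 39 + 38 + 37 + 36 + 35 + 34 + 33 + 32 + 31 + 30 + 29 + 28 + 27 + 26 + 25 + 24 + 23 + 22 + 21 + 20 + 19 + 18 + 17 + 16 + 15 + 14 + 13 + 12 + 11 + 10 + 9 + 8 + 7 + 6 + 5 + 4 + 3 + 2 + 1 + 0
= 3321

3321


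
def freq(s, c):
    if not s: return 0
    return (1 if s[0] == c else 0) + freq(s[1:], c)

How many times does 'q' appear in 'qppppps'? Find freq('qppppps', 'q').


s[0]='q' == 'q' -> 1
s[0]='p' != 'q' -> 0
s[0]='p' != 'q' -> 0
s[0]='p' != 'q' -> 0
s[0]='p' != 'q' -> 0
s[0]='p' != 'q' -> 0
s[0]='s' != 'q' -> 0
Sum: 1 + 0 + 0 + 0 + 0 + 0 + 0 = 1

1


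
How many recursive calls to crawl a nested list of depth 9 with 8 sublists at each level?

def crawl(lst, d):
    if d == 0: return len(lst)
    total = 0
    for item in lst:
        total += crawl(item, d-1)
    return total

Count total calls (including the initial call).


At depth 0 (root): 1 call
At depth 1: each of 1 parents calls crawl on 8 children = 8 calls
At depth 2: each of 8 parents calls crawl on 8 children = 64 calls
At depth 3: each of 64 parents calls crawl on 8 children = 512 calls
At depth 4: each of 512 parents calls crawl on 8 children = 4096 calls
At depth 5: each of 4096 parents calls crawl on 8 children = 32768 calls
At depth 6: each of 32768 parents calls crawl on 8 children = 262144 calls
At depth 7: each of 262144 parents calls crawl on 8 children = 2097152 calls
At depth 8: each of 2097152 parents calls crawl on 8 children = 16777216 calls
At depth 9: each of 16777216 parents calls crawl on 8 children = 134217728 calls
Total: 1 + 8 + 64 + 512 + 4096 + 32768 + 262144 + 2097152 + 16777216 + 134217728 = 153391689

153391689


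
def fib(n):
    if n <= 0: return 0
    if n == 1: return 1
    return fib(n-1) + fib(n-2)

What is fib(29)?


Computing fib(29) bottom-up:
fib(0) = 0
fib(1) = 1
fib(2) = fib(1) + fib(0) = 1 + 0 = 1
fib(3) = fib(2) + fib(1) = 1 + 1 = 2
fib(4) = fib(3) + fib(2) = 2 + 1 = 3
fib(5) = fib(4) + fib(3) = 3 + 2 = 5
fib(6) = fib(5) + fib(4) = 5 + 3 = 8
fib(7) = fib(6) + fib(5) = 8 + 5 = 13
fib(8) = fib(7) + fib(6) = 13 + 8 = 21
fib(9) = fib(8) + fib(7) = 21 + 13 = 34
fib(10) = fib(9) + fib(8) = 34 + 21 = 55
fib(11) = fib(10) + fib(9) = 55 + 34 = 89
fib(12) = fib(11) + fib(10) = 89 + 55 = 144
fib(13) = fib(12) + fib(11) = 144 + 89 = 233
fib(14) = fib(13) + fib(12) = 233 + 144 = 377
fib(15) = fib(14) + fib(13) = 377 + 233 = 610
fib(16) = fib(15) + fib(14) = 610 + 377 = 987
fib(17) = fib(16) + fib(15) = 987 + 610 = 1597
fib(18) = fib(17) + fib(16) = 1597 + 987 = 2584
fib(19) = fib(18) + fib(17) = 2584 + 1597 = 4181
fib(20) = fib(19) + fib(18) = 4181 + 2584 = 6765
fib(21) = fib(20) + fib(19) = 6765 + 4181 = 10946
fib(22) = fib(21) + fib(20) = 10946 + 6765 = 17711
fib(23) = fib(22) + fib(21) = 17711 + 10946 = 28657
fib(24) = fib(23) + fib(22) = 28657 + 17711 = 46368
fib(25) = fib(24) + fib(23) = 46368 + 28657 = 75025
fib(26) = fib(25) + fib(24) = 75025 + 46368 = 121393
fib(27) = fib(26) + fib(25) = 121393 + 75025 = 196418
fib(28) = fib(27) + fib(26) = 196418 + 121393 = 317811
fib(29) = fib(28) + fib(27) = 317811 + 196418 = 514229

514229
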